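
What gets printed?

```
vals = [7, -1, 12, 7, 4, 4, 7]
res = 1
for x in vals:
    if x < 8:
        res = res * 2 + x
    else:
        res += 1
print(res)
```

375

x=7: <8, res = 1*2+7 = 9
x=-1: <8, res = 9*2+(-1) = 17
x=12: not <8, res = 17+1 = 18
x=7: <8, res = 18*2+7 = 43
x=4: <8, res = 43*2+4 = 90
x=4: <8, res = 90*2+4 = 184
x=7: <8, res = 184*2+7 = 375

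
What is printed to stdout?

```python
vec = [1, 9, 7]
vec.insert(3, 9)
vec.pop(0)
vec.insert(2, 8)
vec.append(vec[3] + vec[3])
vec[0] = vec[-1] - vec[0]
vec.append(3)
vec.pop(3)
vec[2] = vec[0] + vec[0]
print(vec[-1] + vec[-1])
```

6

insert 9 at 3 → [1, 9, 7, 9]
pop(0) removes 1 → [9, 7, 9]
insert 8 at 2 → [9, 7, 8, 9]
append vec[3]+vec[3] = 9+9 = 18 → [9, 7, 8, 9, 18]
vec[0] = vec[-1]-vec[0] = 18-9 = 9 → [9, 7, 8, 9, 18]
append 3 → [9, 7, 8, 9, 18, 3]
pop(3) removes 9 → [9, 7, 8, 18, 3]
vec[2] = vec[0]+vec[0] = 9+9 = 18 → [9, 7, 18, 18, 3]
vec[-1]+vec[-1] = 3+3 = 6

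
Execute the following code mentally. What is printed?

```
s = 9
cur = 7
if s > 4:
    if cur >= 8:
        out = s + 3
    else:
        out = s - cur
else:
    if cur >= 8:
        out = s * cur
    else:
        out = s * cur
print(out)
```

2

s=9, cur=7
s > 4 is True; cur >= 8 is False
→ out = s - cur = 2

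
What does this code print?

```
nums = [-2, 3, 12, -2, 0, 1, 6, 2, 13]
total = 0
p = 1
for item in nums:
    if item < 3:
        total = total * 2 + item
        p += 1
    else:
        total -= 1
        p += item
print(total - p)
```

-119

item=-2: <3, total = 0*2+(-2) = -2; p=2
item=3: not <3, total = (-2)-1 = -3; p=5
item=12: not <3, total = (-3)-1 = -4; p=17
item=-2: <3, total = (-4)*2+(-2) = -10; p=18
item=0: <3, total = (-10)*2+0 = -20; p=19
item=1: <3, total = (-20)*2+1 = -39; p=20
item=6: not <3, total = (-39)-1 = -40; p=26
item=2: <3, total = (-40)*2+2 = -78; p=27
item=13: not <3, total = (-78)-1 = -79; p=40
total-p = (-79)-40 = -119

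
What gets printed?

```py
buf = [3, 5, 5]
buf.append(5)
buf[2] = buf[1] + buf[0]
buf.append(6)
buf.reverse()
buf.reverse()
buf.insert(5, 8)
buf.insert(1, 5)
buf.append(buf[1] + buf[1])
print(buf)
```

[3, 5, 5, 8, 5, 6, 8, 10]

append 5 → [3, 5, 5, 5]
buf[2] = buf[1]+buf[0] = 5+3 = 8 → [3, 5, 8, 5]
append 6 → [3, 5, 8, 5, 6]
reverse → [6, 5, 8, 5, 3]
reverse → [3, 5, 8, 5, 6]
insert 8 at 5 → [3, 5, 8, 5, 6, 8]
insert 5 at 1 → [3, 5, 5, 8, 5, 6, 8]
append buf[1]+buf[1] = 5+5 = 10 → [3, 5, 5, 8, 5, 6, 8, 10]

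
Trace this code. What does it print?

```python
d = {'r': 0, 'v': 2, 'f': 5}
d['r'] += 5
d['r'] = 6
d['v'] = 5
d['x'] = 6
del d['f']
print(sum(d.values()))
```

d['r'] = 0+5 = 5 → {'r': 5, 'v': 2, 'f': 5}
d['r'] = 6 → {'r': 6, 'v': 2, 'f': 5}
d['v'] = 5 → {'r': 6, 'v': 5, 'f': 5}
d['x'] = 6 → {'r': 6, 'v': 5, 'f': 5, 'x': 6}
del 'f' → {'r': 6, 'v': 5, 'x': 6}
sum of values = 17

17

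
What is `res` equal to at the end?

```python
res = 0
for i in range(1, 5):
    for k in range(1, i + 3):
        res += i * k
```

155

i=1,k=1: res = 0+1 = 1
i=1,k=2: res = 1+2 = 3
i=1,k=3: res = 3+3 = 6
i=2,k=1: res = 6+2 = 8
i=2,k=2: res = 8+4 = 12
i=2,k=3: res = 12+6 = 18
i=2,k=4: res = 18+8 = 26
i=3,k=1: res = 26+3 = 29
i=3,k=2: res = 29+6 = 35
i=3,k=3: res = 35+9 = 44
i=3,k=4: res = 44+12 = 56
i=3,k=5: res = 56+15 = 71
i=4,k=1: res = 71+4 = 75
i=4,k=2: res = 75+8 = 83
i=4,k=3: res = 83+12 = 95
i=4,k=4: res = 95+16 = 111
i=4,k=5: res = 111+20 = 131
i=4,k=6: res = 131+24 = 155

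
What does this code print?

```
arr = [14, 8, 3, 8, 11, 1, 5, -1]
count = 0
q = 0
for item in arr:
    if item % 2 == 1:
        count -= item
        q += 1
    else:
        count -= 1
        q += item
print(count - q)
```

-57

item=14: not odd, count = 0-1 = -1; q=14
item=8: not odd, count = (-1)-1 = -2; q=22
item=3: odd, count = (-2)-3 = -5; q=23
item=8: not odd, count = (-5)-1 = -6; q=31
item=11: odd, count = (-6)-11 = -17; q=32
item=1: odd, count = (-17)-1 = -18; q=33
item=5: odd, count = (-18)-5 = -23; q=34
item=-1: odd, count = (-23)-(-1) = -22; q=35
count-q = (-22)-35 = -57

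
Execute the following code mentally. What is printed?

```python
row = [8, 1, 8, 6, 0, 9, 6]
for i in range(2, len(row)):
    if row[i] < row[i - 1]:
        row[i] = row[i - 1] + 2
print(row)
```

[8, 1, 8, 10, 12, 14, 16]

i=2: 8>=1, unchanged → [8, 1, 8, 6, 0, 9, 6]
i=3: 6<8, row[3] = 8+2 = 10 → [8, 1, 8, 10, 0, 9, 6]
i=4: 0<10, row[4] = 10+2 = 12 → [8, 1, 8, 10, 12, 9, 6]
i=5: 9<12, row[5] = 12+2 = 14 → [8, 1, 8, 10, 12, 14, 6]
i=6: 6<14, row[6] = 14+2 = 16 → [8, 1, 8, 10, 12, 14, 16]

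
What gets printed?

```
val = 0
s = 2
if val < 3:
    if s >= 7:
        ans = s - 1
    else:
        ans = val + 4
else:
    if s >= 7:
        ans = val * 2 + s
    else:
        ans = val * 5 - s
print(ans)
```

val=0, s=2
val < 3 is True; s >= 7 is False
→ ans = val + 4 = 4

4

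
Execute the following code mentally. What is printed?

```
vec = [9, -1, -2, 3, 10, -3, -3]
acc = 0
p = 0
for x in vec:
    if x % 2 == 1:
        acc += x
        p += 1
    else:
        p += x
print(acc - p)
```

x=9: odd, acc = 0+9 = 9; p=1
x=-1: odd, acc = 9+(-1) = 8; p=2
x=-2: not odd; p=0
x=3: odd, acc = 8+3 = 11; p=1
x=10: not odd; p=11
x=-3: odd, acc = 11+(-3) = 8; p=12
x=-3: odd, acc = 8+(-3) = 5; p=13
acc-p = 5-13 = -8

-8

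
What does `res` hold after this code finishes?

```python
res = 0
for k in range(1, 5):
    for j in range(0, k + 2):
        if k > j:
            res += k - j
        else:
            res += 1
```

28

k=1,j=0: 1>0, res = 0+1 = 1
k=1,j=1: not 1>1, res = 1+1 = 2
k=1,j=2: not 1>2, res = 2+1 = 3
k=2,j=0: 2>0, res = 3+2 = 5
k=2,j=1: 2>1, res = 5+1 = 6
k=2,j=2: not 2>2, res = 6+1 = 7
k=2,j=3: not 2>3, res = 7+1 = 8
k=3,j=0: 3>0, res = 8+3 = 11
k=3,j=1: 3>1, res = 11+2 = 13
k=3,j=2: 3>2, res = 13+1 = 14
k=3,j=3: not 3>3, res = 14+1 = 15
k=3,j=4: not 3>4, res = 15+1 = 16
k=4,j=0: 4>0, res = 16+4 = 20
k=4,j=1: 4>1, res = 20+3 = 23
k=4,j=2: 4>2, res = 23+2 = 25
k=4,j=3: 4>3, res = 25+1 = 26
k=4,j=4: not 4>4, res = 26+1 = 27
k=4,j=5: not 4>5, res = 27+1 = 28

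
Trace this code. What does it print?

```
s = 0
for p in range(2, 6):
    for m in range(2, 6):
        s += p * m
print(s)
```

196

p=2,m=2: s = 0+4 = 4
p=2,m=3: s = 4+6 = 10
p=2,m=4: s = 10+8 = 18
p=2,m=5: s = 18+10 = 28
p=3,m=2: s = 28+6 = 34
p=3,m=3: s = 34+9 = 43
p=3,m=4: s = 43+12 = 55
p=3,m=5: s = 55+15 = 70
p=4,m=2: s = 70+8 = 78
p=4,m=3: s = 78+12 = 90
p=4,m=4: s = 90+16 = 106
p=4,m=5: s = 106+20 = 126
p=5,m=2: s = 126+10 = 136
p=5,m=3: s = 136+15 = 151
p=5,m=4: s = 151+20 = 171
p=5,m=5: s = 171+25 = 196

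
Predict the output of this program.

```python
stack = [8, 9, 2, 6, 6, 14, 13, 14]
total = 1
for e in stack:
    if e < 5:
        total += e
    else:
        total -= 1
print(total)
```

-4

e=8: not <5, total = 1-1 = 0
e=9: not <5, total = 0-1 = -1
e=2: <5, total = (-1)+2 = 1
e=6: not <5, total = 1-1 = 0
e=6: not <5, total = 0-1 = -1
e=14: not <5, total = (-1)-1 = -2
e=13: not <5, total = (-2)-1 = -3
e=14: not <5, total = (-3)-1 = -4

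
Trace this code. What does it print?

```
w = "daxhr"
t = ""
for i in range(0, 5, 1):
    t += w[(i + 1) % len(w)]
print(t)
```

axhrd

i=0: add w[1]='a' → 'a'
i=1: add w[2]='x' → 'ax'
i=2: add w[3]='h' → 'axh'
i=3: add w[4]='r' → 'axhr'
i=4: add w[0]='d' → 'axhrd'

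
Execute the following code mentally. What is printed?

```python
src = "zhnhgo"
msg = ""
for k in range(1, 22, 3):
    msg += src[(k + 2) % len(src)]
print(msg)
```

k=1: add src[3]='h' → 'h'
k=4: add src[0]='z' → 'hz'
k=7: add src[3]='h' → 'hzh'
k=10: add src[0]='z' → 'hzhz'
k=13: add src[3]='h' → 'hzhzh'
k=16: add src[0]='z' → 'hzhzhz'
k=19: add src[3]='h' → 'hzhzhzh'

hzhzhzh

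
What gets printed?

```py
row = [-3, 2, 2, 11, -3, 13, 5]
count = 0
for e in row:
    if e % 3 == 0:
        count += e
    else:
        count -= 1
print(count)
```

-11

e=-3: %3==0, count = 0+(-3) = -3
e=2: not %3==0, count = (-3)-1 = -4
e=2: not %3==0, count = (-4)-1 = -5
e=11: not %3==0, count = (-5)-1 = -6
e=-3: %3==0, count = (-6)+(-3) = -9
e=13: not %3==0, count = (-9)-1 = -10
e=5: not %3==0, count = (-10)-1 = -11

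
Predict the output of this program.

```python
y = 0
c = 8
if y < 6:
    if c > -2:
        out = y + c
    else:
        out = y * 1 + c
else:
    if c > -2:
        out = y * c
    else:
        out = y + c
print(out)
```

8

y=0, c=8
y < 6 is True; c > -2 is True
→ out = y + c = 8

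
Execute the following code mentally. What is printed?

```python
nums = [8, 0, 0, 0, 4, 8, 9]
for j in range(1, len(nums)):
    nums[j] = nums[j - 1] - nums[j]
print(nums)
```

j=1: nums[1] = 8-0 = 8 → [8, 8, 0, 0, 4, 8, 9]
j=2: nums[2] = 8-0 = 8 → [8, 8, 8, 0, 4, 8, 9]
j=3: nums[3] = 8-0 = 8 → [8, 8, 8, 8, 4, 8, 9]
j=4: nums[4] = 8-4 = 4 → [8, 8, 8, 8, 4, 8, 9]
j=5: nums[5] = 4-8 = -4 → [8, 8, 8, 8, 4, -4, 9]
j=6: nums[6] = (-4)-9 = -13 → [8, 8, 8, 8, 4, -4, -13]

[8, 8, 8, 8, 4, -4, -13]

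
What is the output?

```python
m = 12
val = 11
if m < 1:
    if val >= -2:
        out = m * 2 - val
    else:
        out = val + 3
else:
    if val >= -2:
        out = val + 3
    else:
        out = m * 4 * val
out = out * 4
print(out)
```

m=12, val=11
m < 1 is False; val >= -2 is True
→ out = val + 3 = 14
out = 14*4 = 56

56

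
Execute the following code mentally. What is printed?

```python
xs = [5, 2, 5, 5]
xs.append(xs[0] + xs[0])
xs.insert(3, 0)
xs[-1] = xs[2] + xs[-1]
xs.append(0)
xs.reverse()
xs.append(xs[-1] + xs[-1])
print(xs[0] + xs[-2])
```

5

append xs[0]+xs[0] = 5+5 = 10 → [5, 2, 5, 5, 10]
insert 0 at 3 → [5, 2, 5, 0, 5, 10]
xs[-1] = xs[2]+xs[-1] = 5+10 = 15 → [5, 2, 5, 0, 5, 15]
append 0 → [5, 2, 5, 0, 5, 15, 0]
reverse → [0, 15, 5, 0, 5, 2, 5]
append xs[-1]+xs[-1] = 5+5 = 10 → [0, 15, 5, 0, 5, 2, 5, 10]
xs[0]+xs[-2] = 0+5 = 5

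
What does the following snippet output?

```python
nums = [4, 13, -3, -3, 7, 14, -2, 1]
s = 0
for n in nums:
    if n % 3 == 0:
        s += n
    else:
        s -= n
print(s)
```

-43

n=4: not %3==0, s = 0-4 = -4
n=13: not %3==0, s = (-4)-13 = -17
n=-3: %3==0, s = (-17)+(-3) = -20
n=-3: %3==0, s = (-20)+(-3) = -23
n=7: not %3==0, s = (-23)-7 = -30
n=14: not %3==0, s = (-30)-14 = -44
n=-2: not %3==0, s = (-44)-(-2) = -42
n=1: not %3==0, s = (-42)-1 = -43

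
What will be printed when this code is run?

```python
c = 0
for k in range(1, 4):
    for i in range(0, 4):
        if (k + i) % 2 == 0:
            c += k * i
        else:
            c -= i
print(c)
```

12

k=1,i=0: odd sum, c = 0-0 = 0
k=1,i=1: even sum, c = 0+1 = 1
k=1,i=2: odd sum, c = 1-2 = -1
k=1,i=3: even sum, c = (-1)+3 = 2
k=2,i=0: even sum, c = 2+0 = 2
k=2,i=1: odd sum, c = 2-1 = 1
k=2,i=2: even sum, c = 1+4 = 5
k=2,i=3: odd sum, c = 5-3 = 2
k=3,i=0: odd sum, c = 2-0 = 2
k=3,i=1: even sum, c = 2+3 = 5
k=3,i=2: odd sum, c = 5-2 = 3
k=3,i=3: even sum, c = 3+9 = 12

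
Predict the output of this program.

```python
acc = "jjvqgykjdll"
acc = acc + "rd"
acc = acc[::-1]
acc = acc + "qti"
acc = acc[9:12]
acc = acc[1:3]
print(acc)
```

vj

+ 'rd' → 'jjvqgykjdllrd'
reverse → 'drlldjkygqvjj'
+ 'qti' → 'drlldjkygqvjjqti'
slice [9:12] → 'qvj'
slice [1:3] → 'vj'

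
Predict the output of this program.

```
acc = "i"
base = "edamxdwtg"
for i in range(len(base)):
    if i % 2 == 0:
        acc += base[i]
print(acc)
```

ieaxwg

i=0: add 'e' → 'ie'
i=1: skip
i=2: add 'a' → 'iea'
i=3: skip
i=4: add 'x' → 'ieax'
i=5: skip
i=6: add 'w' → 'ieaxw'
i=7: skip
i=8: add 'g' → 'ieaxwg'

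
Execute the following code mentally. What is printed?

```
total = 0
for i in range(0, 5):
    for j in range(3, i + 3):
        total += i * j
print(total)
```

i=1,j=3: total = 0+3 = 3
i=2,j=3: total = 3+6 = 9
i=2,j=4: total = 9+8 = 17
i=3,j=3: total = 17+9 = 26
i=3,j=4: total = 26+12 = 38
i=3,j=5: total = 38+15 = 53
i=4,j=3: total = 53+12 = 65
i=4,j=4: total = 65+16 = 81
i=4,j=5: total = 81+20 = 101
i=4,j=6: total = 101+24 = 125

125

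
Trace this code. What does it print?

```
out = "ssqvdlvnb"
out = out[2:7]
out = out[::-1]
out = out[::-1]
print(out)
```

qvdlv

slice [2:7] → 'qvdlv'
reverse → 'vldvq'
reverse → 'qvdlv'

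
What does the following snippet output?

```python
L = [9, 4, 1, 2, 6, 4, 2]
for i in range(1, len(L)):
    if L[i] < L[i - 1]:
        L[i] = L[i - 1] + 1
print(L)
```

i=1: 4<9, L[1] = 9+1 = 10 → [9, 10, 1, 2, 6, 4, 2]
i=2: 1<10, L[2] = 10+1 = 11 → [9, 10, 11, 2, 6, 4, 2]
i=3: 2<11, L[3] = 11+1 = 12 → [9, 10, 11, 12, 6, 4, 2]
i=4: 6<12, L[4] = 12+1 = 13 → [9, 10, 11, 12, 13, 4, 2]
i=5: 4<13, L[5] = 13+1 = 14 → [9, 10, 11, 12, 13, 14, 2]
i=6: 2<14, L[6] = 14+1 = 15 → [9, 10, 11, 12, 13, 14, 15]

[9, 10, 11, 12, 13, 14, 15]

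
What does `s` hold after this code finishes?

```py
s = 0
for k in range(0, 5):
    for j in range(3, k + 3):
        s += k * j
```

125

k=1,j=3: s = 0+3 = 3
k=2,j=3: s = 3+6 = 9
k=2,j=4: s = 9+8 = 17
k=3,j=3: s = 17+9 = 26
k=3,j=4: s = 26+12 = 38
k=3,j=5: s = 38+15 = 53
k=4,j=3: s = 53+12 = 65
k=4,j=4: s = 65+16 = 81
k=4,j=5: s = 81+20 = 101
k=4,j=6: s = 101+24 = 125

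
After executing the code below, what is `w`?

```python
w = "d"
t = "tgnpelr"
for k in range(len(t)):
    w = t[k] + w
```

'rlepngtd'

k=0: prepend 't' → 'td'
k=1: prepend 'g' → 'gtd'
k=2: prepend 'n' → 'ngtd'
k=3: prepend 'p' → 'pngtd'
k=4: prepend 'e' → 'epngtd'
k=5: prepend 'l' → 'lepngtd'
k=6: prepend 'r' → 'rlepngtd'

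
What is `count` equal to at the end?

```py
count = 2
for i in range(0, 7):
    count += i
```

i=0: count = 2+0 = 2
i=1: count = 2+1 = 3
i=2: count = 3+2 = 5
i=3: count = 5+3 = 8
i=4: count = 8+4 = 12
i=5: count = 12+5 = 17
i=6: count = 17+6 = 23

23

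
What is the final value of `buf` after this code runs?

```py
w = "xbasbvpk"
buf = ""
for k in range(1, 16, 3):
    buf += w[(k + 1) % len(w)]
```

k=1: add w[2]='a' → 'a'
k=4: add w[5]='v' → 'av'
k=7: add w[0]='x' → 'avx'
k=10: add w[3]='s' → 'avxs'
k=13: add w[6]='p' → 'avxsp'

'avxsp'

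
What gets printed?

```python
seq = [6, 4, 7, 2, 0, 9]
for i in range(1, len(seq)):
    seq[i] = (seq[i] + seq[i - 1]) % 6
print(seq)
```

[6, 4, 5, 1, 1, 4]

i=1: seq[1] = (4+6)%6 = 4 → [6, 4, 7, 2, 0, 9]
i=2: seq[2] = (7+4)%6 = 5 → [6, 4, 5, 2, 0, 9]
i=3: seq[3] = (2+5)%6 = 1 → [6, 4, 5, 1, 0, 9]
i=4: seq[4] = (0+1)%6 = 1 → [6, 4, 5, 1, 1, 9]
i=5: seq[5] = (9+1)%6 = 4 → [6, 4, 5, 1, 1, 4]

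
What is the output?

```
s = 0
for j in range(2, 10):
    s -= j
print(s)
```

-44

j=2: s = 0-2 = -2
j=3: s = (-2)-3 = -5
j=4: s = (-5)-4 = -9
j=5: s = (-9)-5 = -14
j=6: s = (-14)-6 = -20
j=7: s = (-20)-7 = -27
j=8: s = (-27)-8 = -35
j=9: s = (-35)-9 = -44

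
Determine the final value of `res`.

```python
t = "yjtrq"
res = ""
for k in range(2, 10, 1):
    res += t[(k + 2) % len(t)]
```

'qyjtrqyj'

k=2: add t[4]='q' → 'q'
k=3: add t[0]='y' → 'qy'
k=4: add t[1]='j' → 'qyj'
k=5: add t[2]='t' → 'qyjt'
k=6: add t[3]='r' → 'qyjtr'
k=7: add t[4]='q' → 'qyjtrq'
k=8: add t[0]='y' → 'qyjtrqy'
k=9: add t[1]='j' → 'qyjtrqyj'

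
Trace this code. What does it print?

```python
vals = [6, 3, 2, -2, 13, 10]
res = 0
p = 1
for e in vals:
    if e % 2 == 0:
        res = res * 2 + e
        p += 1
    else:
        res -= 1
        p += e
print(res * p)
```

1092

e=6: even, res = 0*2+6 = 6; p=2
e=3: not even, res = 6-1 = 5; p=5
e=2: even, res = 5*2+2 = 12; p=6
e=-2: even, res = 12*2+(-2) = 22; p=7
e=13: not even, res = 22-1 = 21; p=20
e=10: even, res = 21*2+10 = 52; p=21
res*p = 52*21 = 1092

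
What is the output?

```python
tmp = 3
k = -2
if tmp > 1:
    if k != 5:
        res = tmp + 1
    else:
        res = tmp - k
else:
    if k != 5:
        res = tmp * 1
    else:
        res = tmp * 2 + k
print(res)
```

4

tmp=3, k=-2
tmp > 1 is True; k != 5 is True
→ res = tmp + 1 = 4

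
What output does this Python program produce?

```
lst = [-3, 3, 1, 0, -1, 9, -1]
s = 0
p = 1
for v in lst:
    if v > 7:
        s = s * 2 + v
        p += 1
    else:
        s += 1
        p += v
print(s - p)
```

19

v=-3: not >7, s = 0+1 = 1; p=-2
v=3: not >7, s = 1+1 = 2; p=1
v=1: not >7, s = 2+1 = 3; p=2
v=0: not >7, s = 3+1 = 4; p=2
v=-1: not >7, s = 4+1 = 5; p=1
v=9: >7, s = 5*2+9 = 19; p=2
v=-1: not >7, s = 19+1 = 20; p=1
s-p = 20-1 = 19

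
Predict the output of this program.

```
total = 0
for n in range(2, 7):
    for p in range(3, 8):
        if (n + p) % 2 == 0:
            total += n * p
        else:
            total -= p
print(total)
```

175

n=2,p=3: odd sum, total = 0-3 = -3
n=2,p=4: even sum, total = (-3)+8 = 5
n=2,p=5: odd sum, total = 5-5 = 0
n=2,p=6: even sum, total = 0+12 = 12
n=2,p=7: odd sum, total = 12-7 = 5
n=3,p=3: even sum, total = 5+9 = 14
n=3,p=4: odd sum, total = 14-4 = 10
n=3,p=5: even sum, total = 10+15 = 25
n=3,p=6: odd sum, total = 25-6 = 19
n=3,p=7: even sum, total = 19+21 = 40
n=4,p=3: odd sum, total = 40-3 = 37
n=4,p=4: even sum, total = 37+16 = 53
n=4,p=5: odd sum, total = 53-5 = 48
n=4,p=6: even sum, total = 48+24 = 72
n=4,p=7: odd sum, total = 72-7 = 65
n=5,p=3: even sum, total = 65+15 = 80
n=5,p=4: odd sum, total = 80-4 = 76
n=5,p=5: even sum, total = 76+25 = 101
n=5,p=6: odd sum, total = 101-6 = 95
n=5,p=7: even sum, total = 95+35 = 130
n=6,p=3: odd sum, total = 130-3 = 127
n=6,p=4: even sum, total = 127+24 = 151
n=6,p=5: odd sum, total = 151-5 = 146
n=6,p=6: even sum, total = 146+36 = 182
n=6,p=7: odd sum, total = 182-7 = 175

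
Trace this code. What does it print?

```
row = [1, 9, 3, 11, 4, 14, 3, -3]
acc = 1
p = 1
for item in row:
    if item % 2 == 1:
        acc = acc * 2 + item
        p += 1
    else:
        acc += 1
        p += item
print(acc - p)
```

item=1: odd, acc = 1*2+1 = 3; p=2
item=9: odd, acc = 3*2+9 = 15; p=3
item=3: odd, acc = 15*2+3 = 33; p=4
item=11: odd, acc = 33*2+11 = 77; p=5
item=4: not odd, acc = 77+1 = 78; p=9
item=14: not odd, acc = 78+1 = 79; p=23
item=3: odd, acc = 79*2+3 = 161; p=24
item=-3: odd, acc = 161*2+(-3) = 319; p=25
acc-p = 319-25 = 294

294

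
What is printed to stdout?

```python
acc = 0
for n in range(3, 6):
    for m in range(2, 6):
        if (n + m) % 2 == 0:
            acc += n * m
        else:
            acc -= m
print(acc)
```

n=3,m=2: odd sum, acc = 0-2 = -2
n=3,m=3: even sum, acc = (-2)+9 = 7
n=3,m=4: odd sum, acc = 7-4 = 3
n=3,m=5: even sum, acc = 3+15 = 18
n=4,m=2: even sum, acc = 18+8 = 26
n=4,m=3: odd sum, acc = 26-3 = 23
n=4,m=4: even sum, acc = 23+16 = 39
n=4,m=5: odd sum, acc = 39-5 = 34
n=5,m=2: odd sum, acc = 34-2 = 32
n=5,m=3: even sum, acc = 32+15 = 47
n=5,m=4: odd sum, acc = 47-4 = 43
n=5,m=5: even sum, acc = 43+25 = 68

68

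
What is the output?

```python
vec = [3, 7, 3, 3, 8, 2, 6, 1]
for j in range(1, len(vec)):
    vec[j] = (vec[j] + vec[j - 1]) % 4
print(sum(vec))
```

j=1: vec[1] = (7+3)%4 = 2 → [3, 2, 3, 3, 8, 2, 6, 1]
j=2: vec[2] = (3+2)%4 = 1 → [3, 2, 1, 3, 8, 2, 6, 1]
j=3: vec[3] = (3+1)%4 = 0 → [3, 2, 1, 0, 8, 2, 6, 1]
j=4: vec[4] = (8+0)%4 = 0 → [3, 2, 1, 0, 0, 2, 6, 1]
j=5: vec[5] = (2+0)%4 = 2 → [3, 2, 1, 0, 0, 2, 6, 1]
j=6: vec[6] = (6+2)%4 = 0 → [3, 2, 1, 0, 0, 2, 0, 1]
j=7: vec[7] = (1+0)%4 = 1 → [3, 2, 1, 0, 0, 2, 0, 1]
sum = 9

9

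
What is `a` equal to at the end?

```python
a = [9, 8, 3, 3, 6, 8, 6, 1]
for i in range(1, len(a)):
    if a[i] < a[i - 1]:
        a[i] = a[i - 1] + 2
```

i=1: 8<9, a[1] = 9+2 = 11 → [9, 11, 3, 3, 6, 8, 6, 1]
i=2: 3<11, a[2] = 11+2 = 13 → [9, 11, 13, 3, 6, 8, 6, 1]
i=3: 3<13, a[3] = 13+2 = 15 → [9, 11, 13, 15, 6, 8, 6, 1]
i=4: 6<15, a[4] = 15+2 = 17 → [9, 11, 13, 15, 17, 8, 6, 1]
i=5: 8<17, a[5] = 17+2 = 19 → [9, 11, 13, 15, 17, 19, 6, 1]
i=6: 6<19, a[6] = 19+2 = 21 → [9, 11, 13, 15, 17, 19, 21, 1]
i=7: 1<21, a[7] = 21+2 = 23 → [9, 11, 13, 15, 17, 19, 21, 23]

[9, 11, 13, 15, 17, 19, 21, 23]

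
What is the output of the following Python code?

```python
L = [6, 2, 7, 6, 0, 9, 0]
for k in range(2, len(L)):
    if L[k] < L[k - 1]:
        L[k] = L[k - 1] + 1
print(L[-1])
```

k=2: 7>=2, unchanged → [6, 2, 7, 6, 0, 9, 0]
k=3: 6<7, L[3] = 7+1 = 8 → [6, 2, 7, 8, 0, 9, 0]
k=4: 0<8, L[4] = 8+1 = 9 → [6, 2, 7, 8, 9, 9, 0]
k=5: 9>=9, unchanged → [6, 2, 7, 8, 9, 9, 0]
k=6: 0<9, L[6] = 9+1 = 10 → [6, 2, 7, 8, 9, 9, 10]

10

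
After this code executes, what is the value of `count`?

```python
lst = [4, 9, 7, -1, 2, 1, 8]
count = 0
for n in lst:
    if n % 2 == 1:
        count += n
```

n=4: not odd
n=9: odd, count = 0+9 = 9
n=7: odd, count = 9+7 = 16
n=-1: odd, count = 16+(-1) = 15
n=2: not odd
n=1: odd, count = 15+1 = 16
n=8: not odd

16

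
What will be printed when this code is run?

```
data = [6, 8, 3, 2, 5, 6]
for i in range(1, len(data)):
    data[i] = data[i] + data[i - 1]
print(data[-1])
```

i=1: data[1] = 8+6 = 14 → [6, 14, 3, 2, 5, 6]
i=2: data[2] = 3+14 = 17 → [6, 14, 17, 2, 5, 6]
i=3: data[3] = 2+17 = 19 → [6, 14, 17, 19, 5, 6]
i=4: data[4] = 5+19 = 24 → [6, 14, 17, 19, 24, 6]
i=5: data[5] = 6+24 = 30 → [6, 14, 17, 19, 24, 30]

30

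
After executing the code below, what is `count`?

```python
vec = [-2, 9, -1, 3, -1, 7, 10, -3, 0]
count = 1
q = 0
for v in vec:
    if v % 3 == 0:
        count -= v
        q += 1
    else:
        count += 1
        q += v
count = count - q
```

v=-2: not %3==0, count = 1+1 = 2; q=-2
v=9: %3==0, count = 2-9 = -7; q=-1
v=-1: not %3==0, count = (-7)+1 = -6; q=-2
v=3: %3==0, count = (-6)-3 = -9; q=-1
v=-1: not %3==0, count = (-9)+1 = -8; q=-2
v=7: not %3==0, count = (-8)+1 = -7; q=5
v=10: not %3==0, count = (-7)+1 = -6; q=15
v=-3: %3==0, count = (-6)-(-3) = -3; q=16
v=0: %3==0, count = (-3)-0 = -3; q=17
count-q = (-3)-17 = -20

-20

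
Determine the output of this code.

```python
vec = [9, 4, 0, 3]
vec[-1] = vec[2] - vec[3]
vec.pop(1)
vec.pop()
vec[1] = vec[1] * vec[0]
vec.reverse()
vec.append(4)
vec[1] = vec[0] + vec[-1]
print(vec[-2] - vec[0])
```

vec[-1] = vec[2]-vec[3] = 0-3 = -3 → [9, 4, 0, -3]
pop(1) removes 4 → [9, 0, -3]
pop() removes -3 → [9, 0]
vec[1] = vec[1]*vec[0] = 0*9 = 0 → [9, 0]
reverse → [0, 9]
append 4 → [0, 9, 4]
vec[1] = vec[0]+vec[-1] = 0+4 = 4 → [0, 4, 4]
vec[-2]-vec[0] = 4-0 = 4

4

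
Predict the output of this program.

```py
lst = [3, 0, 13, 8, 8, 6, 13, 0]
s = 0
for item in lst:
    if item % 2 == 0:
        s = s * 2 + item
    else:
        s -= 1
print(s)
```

58

item=3: not even, s = 0-1 = -1
item=0: even, s = (-1)*2+0 = -2
item=13: not even, s = (-2)-1 = -3
item=8: even, s = (-3)*2+8 = 2
item=8: even, s = 2*2+8 = 12
item=6: even, s = 12*2+6 = 30
item=13: not even, s = 30-1 = 29
item=0: even, s = 29*2+0 = 58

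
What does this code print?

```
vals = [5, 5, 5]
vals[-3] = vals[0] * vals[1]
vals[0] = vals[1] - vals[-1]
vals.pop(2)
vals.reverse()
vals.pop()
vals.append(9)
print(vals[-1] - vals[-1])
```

vals[-3] = vals[0]*vals[1] = 5*5 = 25 → [25, 5, 5]
vals[0] = vals[1]-vals[-1] = 5-5 = 0 → [0, 5, 5]
pop(2) removes 5 → [0, 5]
reverse → [5, 0]
pop() removes 0 → [5]
append 9 → [5, 9]
vals[-1]-vals[-1] = 9-9 = 0

0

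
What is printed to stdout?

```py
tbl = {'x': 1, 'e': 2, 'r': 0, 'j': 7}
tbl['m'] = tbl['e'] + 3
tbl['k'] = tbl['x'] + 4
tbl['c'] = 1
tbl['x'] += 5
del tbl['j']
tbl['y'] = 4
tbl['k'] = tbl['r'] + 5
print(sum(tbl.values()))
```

tbl['m'] = tbl['e']+3 = 5 → {'x': 1, 'e': 2, 'r': 0, 'j': 7, 'm': 5}
tbl['k'] = tbl['x']+4 = 5 → {'x': 1, 'e': 2, 'r': 0, 'j': 7, 'm': 5, 'k': 5}
tbl['c'] = 1 → {'x': 1, 'e': 2, 'r': 0, 'j': 7, 'm': 5, 'k': 5, 'c': 1}
tbl['x'] = 1+5 = 6 → {'x': 6, 'e': 2, 'r': 0, 'j': 7, 'm': 5, 'k': 5, 'c': 1}
del 'j' → {'x': 6, 'e': 2, 'r': 0, 'm': 5, 'k': 5, 'c': 1}
tbl['y'] = 4 → {'x': 6, 'e': 2, 'r': 0, 'm': 5, 'k': 5, 'c': 1, 'y': 4}
tbl['k'] = tbl['r']+5 = 5 → {'x': 6, 'e': 2, 'r': 0, 'm': 5, 'k': 5, 'c': 1, 'y': 4}
sum of values = 23

23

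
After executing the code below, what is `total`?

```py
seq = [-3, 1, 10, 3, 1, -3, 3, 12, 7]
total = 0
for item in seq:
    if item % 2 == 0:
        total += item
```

22

item=-3: not even
item=1: not even
item=10: even, total = 0+10 = 10
item=3: not even
item=1: not even
item=-3: not even
item=3: not even
item=12: even, total = 10+12 = 22
item=7: not even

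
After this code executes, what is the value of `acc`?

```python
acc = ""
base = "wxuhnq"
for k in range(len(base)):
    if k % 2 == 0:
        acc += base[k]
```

k=0: add 'w' → 'w'
k=1: skip
k=2: add 'u' → 'wu'
k=3: skip
k=4: add 'n' → 'wun'
k=5: skip

'wun'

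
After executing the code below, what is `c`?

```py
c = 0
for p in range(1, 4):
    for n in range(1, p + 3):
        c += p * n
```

p=1,n=1: c = 0+1 = 1
p=1,n=2: c = 1+2 = 3
p=1,n=3: c = 3+3 = 6
p=2,n=1: c = 6+2 = 8
p=2,n=2: c = 8+4 = 12
p=2,n=3: c = 12+6 = 18
p=2,n=4: c = 18+8 = 26
p=3,n=1: c = 26+3 = 29
p=3,n=2: c = 29+6 = 35
p=3,n=3: c = 35+9 = 44
p=3,n=4: c = 44+12 = 56
p=3,n=5: c = 56+15 = 71

71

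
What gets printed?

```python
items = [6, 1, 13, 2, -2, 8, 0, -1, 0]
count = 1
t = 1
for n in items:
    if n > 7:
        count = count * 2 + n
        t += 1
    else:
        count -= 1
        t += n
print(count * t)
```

207

n=6: not >7, count = 1-1 = 0; t=7
n=1: not >7, count = 0-1 = -1; t=8
n=13: >7, count = (-1)*2+13 = 11; t=9
n=2: not >7, count = 11-1 = 10; t=11
n=-2: not >7, count = 10-1 = 9; t=9
n=8: >7, count = 9*2+8 = 26; t=10
n=0: not >7, count = 26-1 = 25; t=10
n=-1: not >7, count = 25-1 = 24; t=9
n=0: not >7, count = 24-1 = 23; t=9
count*t = 23*9 = 207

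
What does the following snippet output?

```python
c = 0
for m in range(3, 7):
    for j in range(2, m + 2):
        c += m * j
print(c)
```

345

m=3,j=2: c = 0+6 = 6
m=3,j=3: c = 6+9 = 15
m=3,j=4: c = 15+12 = 27
m=4,j=2: c = 27+8 = 35
m=4,j=3: c = 35+12 = 47
m=4,j=4: c = 47+16 = 63
m=4,j=5: c = 63+20 = 83
m=5,j=2: c = 83+10 = 93
m=5,j=3: c = 93+15 = 108
m=5,j=4: c = 108+20 = 128
m=5,j=5: c = 128+25 = 153
m=5,j=6: c = 153+30 = 183
m=6,j=2: c = 183+12 = 195
m=6,j=3: c = 195+18 = 213
m=6,j=4: c = 213+24 = 237
m=6,j=5: c = 237+30 = 267
m=6,j=6: c = 267+36 = 303
m=6,j=7: c = 303+42 = 345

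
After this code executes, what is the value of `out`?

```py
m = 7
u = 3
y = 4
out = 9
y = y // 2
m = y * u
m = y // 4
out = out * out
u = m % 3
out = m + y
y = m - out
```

2

y = 4//2 = 2
m = 2*3 = 6
m = 2//4 = 0
out = 9*9 = 81
u = 0%3 = 0
out = 0+2 = 2
y = 0-2 = -2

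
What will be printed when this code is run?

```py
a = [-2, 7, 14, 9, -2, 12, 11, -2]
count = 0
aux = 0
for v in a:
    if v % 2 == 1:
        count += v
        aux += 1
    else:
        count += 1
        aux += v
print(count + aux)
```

55

v=-2: not odd, count = 0+1 = 1; aux=-2
v=7: odd, count = 1+7 = 8; aux=-1
v=14: not odd, count = 8+1 = 9; aux=13
v=9: odd, count = 9+9 = 18; aux=14
v=-2: not odd, count = 18+1 = 19; aux=12
v=12: not odd, count = 19+1 = 20; aux=24
v=11: odd, count = 20+11 = 31; aux=25
v=-2: not odd, count = 31+1 = 32; aux=23
count+aux = 32+23 = 55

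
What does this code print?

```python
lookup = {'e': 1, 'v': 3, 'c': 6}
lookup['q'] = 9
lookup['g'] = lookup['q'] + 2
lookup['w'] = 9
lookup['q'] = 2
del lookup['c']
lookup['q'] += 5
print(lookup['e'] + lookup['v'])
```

4

lookup['q'] = 9 → {'e': 1, 'v': 3, 'c': 6, 'q': 9}
lookup['g'] = lookup['q']+2 = 11 → {'e': 1, 'v': 3, 'c': 6, 'q': 9, 'g': 11}
lookup['w'] = 9 → {'e': 1, 'v': 3, 'c': 6, 'q': 9, 'g': 11, 'w': 9}
lookup['q'] = 2 → {'e': 1, 'v': 3, 'c': 6, 'q': 2, 'g': 11, 'w': 9}
del 'c' → {'e': 1, 'v': 3, 'q': 2, 'g': 11, 'w': 9}
lookup['q'] = 2+5 = 7 → {'e': 1, 'v': 3, 'q': 7, 'g': 11, 'w': 9}
lookup['e']+lookup['v'] = 1+3 = 4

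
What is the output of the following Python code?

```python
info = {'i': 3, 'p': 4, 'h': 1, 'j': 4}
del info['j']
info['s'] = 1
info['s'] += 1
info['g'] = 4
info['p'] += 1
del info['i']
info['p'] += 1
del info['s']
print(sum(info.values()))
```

del 'j' → {'i': 3, 'p': 4, 'h': 1}
info['s'] = 1 → {'i': 3, 'p': 4, 'h': 1, 's': 1}
info['s'] = 1+1 = 2 → {'i': 3, 'p': 4, 'h': 1, 's': 2}
info['g'] = 4 → {'i': 3, 'p': 4, 'h': 1, 's': 2, 'g': 4}
info['p'] = 4+1 = 5 → {'i': 3, 'p': 5, 'h': 1, 's': 2, 'g': 4}
del 'i' → {'p': 5, 'h': 1, 's': 2, 'g': 4}
info['p'] = 5+1 = 6 → {'p': 6, 'h': 1, 's': 2, 'g': 4}
del 's' → {'p': 6, 'h': 1, 'g': 4}
sum of values = 11

11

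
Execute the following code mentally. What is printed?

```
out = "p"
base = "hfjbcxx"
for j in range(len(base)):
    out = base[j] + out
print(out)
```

xxcbjfhp

j=0: prepend 'h' → 'hp'
j=1: prepend 'f' → 'fhp'
j=2: prepend 'j' → 'jfhp'
j=3: prepend 'b' → 'bjfhp'
j=4: prepend 'c' → 'cbjfhp'
j=5: prepend 'x' → 'xcbjfhp'
j=6: prepend 'x' → 'xxcbjfhp'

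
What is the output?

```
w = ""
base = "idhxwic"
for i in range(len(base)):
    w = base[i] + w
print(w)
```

i=0: prepend 'i' → 'i'
i=1: prepend 'd' → 'di'
i=2: prepend 'h' → 'hdi'
i=3: prepend 'x' → 'xhdi'
i=4: prepend 'w' → 'wxhdi'
i=5: prepend 'i' → 'iwxhdi'
i=6: prepend 'c' → 'ciwxhdi'

ciwxhdi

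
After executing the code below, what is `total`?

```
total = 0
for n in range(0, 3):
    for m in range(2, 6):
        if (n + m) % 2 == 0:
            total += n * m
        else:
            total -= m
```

-2

n=0,m=2: even sum, total = 0+0 = 0
n=0,m=3: odd sum, total = 0-3 = -3
n=0,m=4: even sum, total = (-3)+0 = -3
n=0,m=5: odd sum, total = (-3)-5 = -8
n=1,m=2: odd sum, total = (-8)-2 = -10
n=1,m=3: even sum, total = (-10)+3 = -7
n=1,m=4: odd sum, total = (-7)-4 = -11
n=1,m=5: even sum, total = (-11)+5 = -6
n=2,m=2: even sum, total = (-6)+4 = -2
n=2,m=3: odd sum, total = (-2)-3 = -5
n=2,m=4: even sum, total = (-5)+8 = 3
n=2,m=5: odd sum, total = 3-5 = -2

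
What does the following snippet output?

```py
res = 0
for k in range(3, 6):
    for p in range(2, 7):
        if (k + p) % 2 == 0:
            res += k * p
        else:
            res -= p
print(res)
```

k=3,p=2: odd sum, res = 0-2 = -2
k=3,p=3: even sum, res = (-2)+9 = 7
k=3,p=4: odd sum, res = 7-4 = 3
k=3,p=5: even sum, res = 3+15 = 18
k=3,p=6: odd sum, res = 18-6 = 12
k=4,p=2: even sum, res = 12+8 = 20
k=4,p=3: odd sum, res = 20-3 = 17
k=4,p=4: even sum, res = 17+16 = 33
k=4,p=5: odd sum, res = 33-5 = 28
k=4,p=6: even sum, res = 28+24 = 52
k=5,p=2: odd sum, res = 52-2 = 50
k=5,p=3: even sum, res = 50+15 = 65
k=5,p=4: odd sum, res = 65-4 = 61
k=5,p=5: even sum, res = 61+25 = 86
k=5,p=6: odd sum, res = 86-6 = 80

80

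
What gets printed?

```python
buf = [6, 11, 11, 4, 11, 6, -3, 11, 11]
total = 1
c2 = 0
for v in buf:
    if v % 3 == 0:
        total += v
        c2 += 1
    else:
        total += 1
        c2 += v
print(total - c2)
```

v=6: %3==0, total = 1+6 = 7; c2=1
v=11: not %3==0, total = 7+1 = 8; c2=12
v=11: not %3==0, total = 8+1 = 9; c2=23
v=4: not %3==0, total = 9+1 = 10; c2=27
v=11: not %3==0, total = 10+1 = 11; c2=38
v=6: %3==0, total = 11+6 = 17; c2=39
v=-3: %3==0, total = 17+(-3) = 14; c2=40
v=11: not %3==0, total = 14+1 = 15; c2=51
v=11: not %3==0, total = 15+1 = 16; c2=62
total-c2 = 16-62 = -46

-46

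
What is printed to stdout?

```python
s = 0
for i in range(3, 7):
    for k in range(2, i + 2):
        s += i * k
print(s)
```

345

i=3,k=2: s = 0+6 = 6
i=3,k=3: s = 6+9 = 15
i=3,k=4: s = 15+12 = 27
i=4,k=2: s = 27+8 = 35
i=4,k=3: s = 35+12 = 47
i=4,k=4: s = 47+16 = 63
i=4,k=5: s = 63+20 = 83
i=5,k=2: s = 83+10 = 93
i=5,k=3: s = 93+15 = 108
i=5,k=4: s = 108+20 = 128
i=5,k=5: s = 128+25 = 153
i=5,k=6: s = 153+30 = 183
i=6,k=2: s = 183+12 = 195
i=6,k=3: s = 195+18 = 213
i=6,k=4: s = 213+24 = 237
i=6,k=5: s = 237+30 = 267
i=6,k=6: s = 267+36 = 303
i=6,k=7: s = 303+42 = 345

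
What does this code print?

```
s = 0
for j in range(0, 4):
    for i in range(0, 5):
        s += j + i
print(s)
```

j=0,i=0: s = 0+0 = 0
j=0,i=1: s = 0+1 = 1
j=0,i=2: s = 1+2 = 3
j=0,i=3: s = 3+3 = 6
j=0,i=4: s = 6+4 = 10
j=1,i=0: s = 10+1 = 11
j=1,i=1: s = 11+2 = 13
j=1,i=2: s = 13+3 = 16
j=1,i=3: s = 16+4 = 20
j=1,i=4: s = 20+5 = 25
j=2,i=0: s = 25+2 = 27
j=2,i=1: s = 27+3 = 30
j=2,i=2: s = 30+4 = 34
j=2,i=3: s = 34+5 = 39
j=2,i=4: s = 39+6 = 45
j=3,i=0: s = 45+3 = 48
j=3,i=1: s = 48+4 = 52
j=3,i=2: s = 52+5 = 57
j=3,i=3: s = 57+6 = 63
j=3,i=4: s = 63+7 = 70

70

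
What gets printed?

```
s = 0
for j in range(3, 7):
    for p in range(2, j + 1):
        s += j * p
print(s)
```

241

j=3,p=2: s = 0+6 = 6
j=3,p=3: s = 6+9 = 15
j=4,p=2: s = 15+8 = 23
j=4,p=3: s = 23+12 = 35
j=4,p=4: s = 35+16 = 51
j=5,p=2: s = 51+10 = 61
j=5,p=3: s = 61+15 = 76
j=5,p=4: s = 76+20 = 96
j=5,p=5: s = 96+25 = 121
j=6,p=2: s = 121+12 = 133
j=6,p=3: s = 133+18 = 151
j=6,p=4: s = 151+24 = 175
j=6,p=5: s = 175+30 = 205
j=6,p=6: s = 205+36 = 241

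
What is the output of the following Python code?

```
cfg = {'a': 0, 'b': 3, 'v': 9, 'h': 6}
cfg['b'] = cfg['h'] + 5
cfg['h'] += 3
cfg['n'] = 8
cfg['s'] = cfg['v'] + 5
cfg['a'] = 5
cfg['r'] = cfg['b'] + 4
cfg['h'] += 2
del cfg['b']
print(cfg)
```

{'a': 5, 'v': 9, 'h': 11, 'n': 8, 's': 14, 'r': 15}

cfg['b'] = cfg['h']+5 = 11 → {'a': 0, 'b': 11, 'v': 9, 'h': 6}
cfg['h'] = 6+3 = 9 → {'a': 0, 'b': 11, 'v': 9, 'h': 9}
cfg['n'] = 8 → {'a': 0, 'b': 11, 'v': 9, 'h': 9, 'n': 8}
cfg['s'] = cfg['v']+5 = 14 → {'a': 0, 'b': 11, 'v': 9, 'h': 9, 'n': 8, 's': 14}
cfg['a'] = 5 → {'a': 5, 'b': 11, 'v': 9, 'h': 9, 'n': 8, 's': 14}
cfg['r'] = cfg['b']+4 = 15 → {'a': 5, 'b': 11, 'v': 9, 'h': 9, 'n': 8, 's': 14, 'r': 15}
cfg['h'] = 9+2 = 11 → {'a': 5, 'b': 11, 'v': 9, 'h': 11, 'n': 8, 's': 14, 'r': 15}
del 'b' → {'a': 5, 'v': 9, 'h': 11, 'n': 8, 's': 14, 'r': 15}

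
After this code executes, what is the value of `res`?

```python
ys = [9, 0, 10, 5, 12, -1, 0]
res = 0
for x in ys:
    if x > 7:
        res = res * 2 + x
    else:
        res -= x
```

59

x=9: >7, res = 0*2+9 = 9
x=0: not >7, res = 9-0 = 9
x=10: >7, res = 9*2+10 = 28
x=5: not >7, res = 28-5 = 23
x=12: >7, res = 23*2+12 = 58
x=-1: not >7, res = 58-(-1) = 59
x=0: not >7, res = 59-0 = 59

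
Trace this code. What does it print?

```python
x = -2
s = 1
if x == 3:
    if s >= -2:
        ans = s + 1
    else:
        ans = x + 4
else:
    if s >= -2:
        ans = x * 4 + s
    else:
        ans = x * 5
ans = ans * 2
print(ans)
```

x=-2, s=1
x == 3 is False; s >= -2 is True
→ ans = x * 4 + s = -7
ans = (-7)*2 = -14

-14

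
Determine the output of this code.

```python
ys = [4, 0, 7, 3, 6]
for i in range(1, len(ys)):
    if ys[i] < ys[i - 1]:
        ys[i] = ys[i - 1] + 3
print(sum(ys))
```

41

i=1: 0<4, ys[1] = 4+3 = 7 → [4, 7, 7, 3, 6]
i=2: 7>=7, unchanged → [4, 7, 7, 3, 6]
i=3: 3<7, ys[3] = 7+3 = 10 → [4, 7, 7, 10, 6]
i=4: 6<10, ys[4] = 10+3 = 13 → [4, 7, 7, 10, 13]
sum = 41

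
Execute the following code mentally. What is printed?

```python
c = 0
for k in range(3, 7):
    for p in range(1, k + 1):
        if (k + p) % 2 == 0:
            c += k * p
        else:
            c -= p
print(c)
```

k=3,p=1: even sum, c = 0+3 = 3
k=3,p=2: odd sum, c = 3-2 = 1
k=3,p=3: even sum, c = 1+9 = 10
k=4,p=1: odd sum, c = 10-1 = 9
k=4,p=2: even sum, c = 9+8 = 17
k=4,p=3: odd sum, c = 17-3 = 14
k=4,p=4: even sum, c = 14+16 = 30
k=5,p=1: even sum, c = 30+5 = 35
k=5,p=2: odd sum, c = 35-2 = 33
k=5,p=3: even sum, c = 33+15 = 48
k=5,p=4: odd sum, c = 48-4 = 44
k=5,p=5: even sum, c = 44+25 = 69
k=6,p=1: odd sum, c = 69-1 = 68
k=6,p=2: even sum, c = 68+12 = 80
k=6,p=3: odd sum, c = 80-3 = 77
k=6,p=4: even sum, c = 77+24 = 101
k=6,p=5: odd sum, c = 101-5 = 96
k=6,p=6: even sum, c = 96+36 = 132

132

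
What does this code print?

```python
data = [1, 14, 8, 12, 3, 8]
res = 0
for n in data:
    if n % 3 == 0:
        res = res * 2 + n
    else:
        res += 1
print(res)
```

n=1: not %3==0, res = 0+1 = 1
n=14: not %3==0, res = 1+1 = 2
n=8: not %3==0, res = 2+1 = 3
n=12: %3==0, res = 3*2+12 = 18
n=3: %3==0, res = 18*2+3 = 39
n=8: not %3==0, res = 39+1 = 40

40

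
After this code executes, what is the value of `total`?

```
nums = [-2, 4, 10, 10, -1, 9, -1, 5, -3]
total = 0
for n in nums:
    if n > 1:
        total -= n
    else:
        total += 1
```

n=-2: not >1, total = 0+1 = 1
n=4: >1, total = 1-4 = -3
n=10: >1, total = (-3)-10 = -13
n=10: >1, total = (-13)-10 = -23
n=-1: not >1, total = (-23)+1 = -22
n=9: >1, total = (-22)-9 = -31
n=-1: not >1, total = (-31)+1 = -30
n=5: >1, total = (-30)-5 = -35
n=-3: not >1, total = (-35)+1 = -34

-34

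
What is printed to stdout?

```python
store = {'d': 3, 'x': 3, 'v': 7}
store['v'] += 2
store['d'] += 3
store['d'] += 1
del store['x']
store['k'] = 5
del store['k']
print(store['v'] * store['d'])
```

63

store['v'] = 7+2 = 9 → {'d': 3, 'x': 3, 'v': 9}
store['d'] = 3+3 = 6 → {'d': 6, 'x': 3, 'v': 9}
store['d'] = 6+1 = 7 → {'d': 7, 'x': 3, 'v': 9}
del 'x' → {'d': 7, 'v': 9}
store['k'] = 5 → {'d': 7, 'v': 9, 'k': 5}
del 'k' → {'d': 7, 'v': 9}
store['v']*store['d'] = 9*7 = 63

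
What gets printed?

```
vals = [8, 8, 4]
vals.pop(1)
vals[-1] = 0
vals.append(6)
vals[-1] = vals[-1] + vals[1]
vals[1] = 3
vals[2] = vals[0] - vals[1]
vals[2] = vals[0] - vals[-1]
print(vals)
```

[8, 3, 3]

pop(1) removes 8 → [8, 4]
vals[-1] = 0 → [8, 0]
append 6 → [8, 0, 6]
vals[-1] = vals[-1]+vals[1] = 6+0 = 6 → [8, 0, 6]
vals[1] = 3 → [8, 3, 6]
vals[2] = vals[0]-vals[1] = 8-3 = 5 → [8, 3, 5]
vals[2] = vals[0]-vals[-1] = 8-5 = 3 → [8, 3, 3]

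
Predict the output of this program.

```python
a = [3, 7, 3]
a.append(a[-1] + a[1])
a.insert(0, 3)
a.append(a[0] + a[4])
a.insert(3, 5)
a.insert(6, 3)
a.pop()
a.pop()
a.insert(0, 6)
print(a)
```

[6, 3, 3, 7, 5, 3, 10]

append a[-1]+a[1] = 3+7 = 10 → [3, 7, 3, 10]
insert 3 at 0 → [3, 3, 7, 3, 10]
append a[0]+a[4] = 3+10 = 13 → [3, 3, 7, 3, 10, 13]
insert 5 at 3 → [3, 3, 7, 5, 3, 10, 13]
insert 3 at 6 → [3, 3, 7, 5, 3, 10, 3, 13]
pop() removes 13 → [3, 3, 7, 5, 3, 10, 3]
pop() removes 3 → [3, 3, 7, 5, 3, 10]
insert 6 at 0 → [6, 3, 3, 7, 5, 3, 10]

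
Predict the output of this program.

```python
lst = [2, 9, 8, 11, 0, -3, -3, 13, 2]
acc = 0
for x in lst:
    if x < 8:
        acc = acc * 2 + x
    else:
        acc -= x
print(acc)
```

-458

x=2: <8, acc = 0*2+2 = 2
x=9: not <8, acc = 2-9 = -7
x=8: not <8, acc = (-7)-8 = -15
x=11: not <8, acc = (-15)-11 = -26
x=0: <8, acc = (-26)*2+0 = -52
x=-3: <8, acc = (-52)*2+(-3) = -107
x=-3: <8, acc = (-107)*2+(-3) = -217
x=13: not <8, acc = (-217)-13 = -230
x=2: <8, acc = (-230)*2+2 = -458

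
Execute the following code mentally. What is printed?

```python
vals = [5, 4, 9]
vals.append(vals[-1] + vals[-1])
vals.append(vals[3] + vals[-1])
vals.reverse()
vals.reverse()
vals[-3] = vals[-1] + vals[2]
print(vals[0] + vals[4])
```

41

append vals[-1]+vals[-1] = 9+9 = 18 → [5, 4, 9, 18]
append vals[3]+vals[-1] = 18+18 = 36 → [5, 4, 9, 18, 36]
reverse → [36, 18, 9, 4, 5]
reverse → [5, 4, 9, 18, 36]
vals[-3] = vals[-1]+vals[2] = 36+9 = 45 → [5, 4, 45, 18, 36]
vals[0]+vals[4] = 5+36 = 41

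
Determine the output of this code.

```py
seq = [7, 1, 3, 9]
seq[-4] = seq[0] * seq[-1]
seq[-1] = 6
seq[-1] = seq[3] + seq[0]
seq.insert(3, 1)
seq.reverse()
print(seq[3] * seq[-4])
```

1

seq[-4] = seq[0]*seq[-1] = 7*9 = 63 → [63, 1, 3, 9]
seq[-1] = 6 → [63, 1, 3, 6]
seq[-1] = seq[3]+seq[0] = 6+63 = 69 → [63, 1, 3, 69]
insert 1 at 3 → [63, 1, 3, 1, 69]
reverse → [69, 1, 3, 1, 63]
seq[3]*seq[-4] = 1*1 = 1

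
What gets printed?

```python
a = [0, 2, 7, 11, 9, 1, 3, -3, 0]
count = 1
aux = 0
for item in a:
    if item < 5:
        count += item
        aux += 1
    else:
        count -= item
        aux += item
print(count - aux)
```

-56

item=0: <5, count = 1+0 = 1; aux=1
item=2: <5, count = 1+2 = 3; aux=2
item=7: not <5, count = 3-7 = -4; aux=9
item=11: not <5, count = (-4)-11 = -15; aux=20
item=9: not <5, count = (-15)-9 = -24; aux=29
item=1: <5, count = (-24)+1 = -23; aux=30
item=3: <5, count = (-23)+3 = -20; aux=31
item=-3: <5, count = (-20)+(-3) = -23; aux=32
item=0: <5, count = (-23)+0 = -23; aux=33
count-aux = (-23)-33 = -56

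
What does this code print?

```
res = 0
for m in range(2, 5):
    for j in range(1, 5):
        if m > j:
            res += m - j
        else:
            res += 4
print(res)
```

m=2,j=1: 2>1, res = 0+1 = 1
m=2,j=2: not 2>2, res = 1+4 = 5
m=2,j=3: not 2>3, res = 5+4 = 9
m=2,j=4: not 2>4, res = 9+4 = 13
m=3,j=1: 3>1, res = 13+2 = 15
m=3,j=2: 3>2, res = 15+1 = 16
m=3,j=3: not 3>3, res = 16+4 = 20
m=3,j=4: not 3>4, res = 20+4 = 24
m=4,j=1: 4>1, res = 24+3 = 27
m=4,j=2: 4>2, res = 27+2 = 29
m=4,j=3: 4>3, res = 29+1 = 30
m=4,j=4: not 4>4, res = 30+4 = 34

34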